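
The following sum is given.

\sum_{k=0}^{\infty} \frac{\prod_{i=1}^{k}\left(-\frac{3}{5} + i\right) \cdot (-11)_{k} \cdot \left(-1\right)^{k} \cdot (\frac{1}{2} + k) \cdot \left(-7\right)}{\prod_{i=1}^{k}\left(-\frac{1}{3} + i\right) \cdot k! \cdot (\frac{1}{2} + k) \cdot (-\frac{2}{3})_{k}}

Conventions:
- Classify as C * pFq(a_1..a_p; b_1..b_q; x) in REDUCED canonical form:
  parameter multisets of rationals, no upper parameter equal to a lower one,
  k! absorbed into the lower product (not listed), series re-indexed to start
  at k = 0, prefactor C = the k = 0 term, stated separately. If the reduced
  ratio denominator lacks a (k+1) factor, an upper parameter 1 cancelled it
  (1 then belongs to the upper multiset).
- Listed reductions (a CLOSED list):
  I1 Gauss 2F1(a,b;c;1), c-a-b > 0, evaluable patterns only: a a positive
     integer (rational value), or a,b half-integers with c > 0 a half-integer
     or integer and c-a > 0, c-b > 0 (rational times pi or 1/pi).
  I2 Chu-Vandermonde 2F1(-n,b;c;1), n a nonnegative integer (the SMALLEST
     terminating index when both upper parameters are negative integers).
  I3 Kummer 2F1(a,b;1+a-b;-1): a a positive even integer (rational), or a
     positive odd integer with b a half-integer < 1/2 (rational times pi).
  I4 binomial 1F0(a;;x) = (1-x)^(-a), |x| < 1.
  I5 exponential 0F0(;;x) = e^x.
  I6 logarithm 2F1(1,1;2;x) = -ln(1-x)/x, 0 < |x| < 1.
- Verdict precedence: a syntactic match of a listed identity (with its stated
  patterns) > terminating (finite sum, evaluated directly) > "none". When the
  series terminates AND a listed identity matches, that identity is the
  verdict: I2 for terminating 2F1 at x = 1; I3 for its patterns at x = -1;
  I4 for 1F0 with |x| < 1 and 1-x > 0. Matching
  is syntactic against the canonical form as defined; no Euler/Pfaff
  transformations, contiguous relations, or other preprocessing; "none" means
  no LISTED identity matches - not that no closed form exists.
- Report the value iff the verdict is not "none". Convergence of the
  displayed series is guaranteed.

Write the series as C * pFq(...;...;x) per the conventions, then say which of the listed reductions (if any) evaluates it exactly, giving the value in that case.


This is -7 * 2F2(-11, \frac{2}{5}; -\frac{2}{3}, \frac{2}{3}; -1) in reduced canonical form. Verdict: terminating. (-11)_k vanishes past k = 11, leaving a 12-term sum, computed directly. Hence: \frac{70749974376539207756165749}{14724441875000000000000}.

First insight: from the first term -7: k + 1/2 divides numerator and denominator alike; C = -7, x = -1 after cancelling.
Step ratio: r(k) = -1 * (k-11) (k+\frac{2}{5}) / [(k-\frac{2}{3}) (k+\frac{2}{3}) (k+1)] - rational; roots negated = parameters, x = -1, C = -7.


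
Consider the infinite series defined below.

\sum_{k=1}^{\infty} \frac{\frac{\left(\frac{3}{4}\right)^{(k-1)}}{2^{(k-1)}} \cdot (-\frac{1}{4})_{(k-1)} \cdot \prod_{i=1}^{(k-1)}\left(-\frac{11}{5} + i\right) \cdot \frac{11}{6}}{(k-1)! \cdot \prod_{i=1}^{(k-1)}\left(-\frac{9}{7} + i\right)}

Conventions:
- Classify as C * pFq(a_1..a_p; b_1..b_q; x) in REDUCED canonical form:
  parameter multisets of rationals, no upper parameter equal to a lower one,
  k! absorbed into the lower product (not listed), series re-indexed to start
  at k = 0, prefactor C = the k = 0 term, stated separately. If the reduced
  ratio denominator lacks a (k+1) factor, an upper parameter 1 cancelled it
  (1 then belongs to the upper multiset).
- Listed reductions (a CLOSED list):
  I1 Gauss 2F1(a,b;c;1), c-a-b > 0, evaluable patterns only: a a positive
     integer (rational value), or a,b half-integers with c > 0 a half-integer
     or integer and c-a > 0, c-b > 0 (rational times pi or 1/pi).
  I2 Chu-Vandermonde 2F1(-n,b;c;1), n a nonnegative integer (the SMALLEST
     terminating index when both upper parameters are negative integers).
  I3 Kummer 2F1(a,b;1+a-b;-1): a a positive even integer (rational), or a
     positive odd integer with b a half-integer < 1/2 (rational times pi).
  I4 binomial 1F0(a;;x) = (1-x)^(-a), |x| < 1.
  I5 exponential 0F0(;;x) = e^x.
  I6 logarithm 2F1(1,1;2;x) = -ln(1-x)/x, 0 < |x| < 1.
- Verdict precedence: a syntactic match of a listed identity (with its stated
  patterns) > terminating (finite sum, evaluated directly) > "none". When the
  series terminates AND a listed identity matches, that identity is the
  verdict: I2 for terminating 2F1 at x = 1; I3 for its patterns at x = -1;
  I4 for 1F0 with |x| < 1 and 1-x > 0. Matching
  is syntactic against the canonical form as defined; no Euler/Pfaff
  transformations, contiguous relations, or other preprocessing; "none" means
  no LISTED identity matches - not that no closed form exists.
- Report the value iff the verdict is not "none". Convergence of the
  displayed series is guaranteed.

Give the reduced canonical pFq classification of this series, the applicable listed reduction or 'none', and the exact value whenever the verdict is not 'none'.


Classification (C = \frac{11}{6}): 2F1 with upper {-\frac{6}{5}, -\frac{1}{4}}, lower {-\frac{2}{7}}, argument x = \frac{3}{8}. Verdict: none here - no I1-I6 shape fits x = \frac{3}{8} with lower {-\frac{2}{7}}.

The tell: t_0 being \frac{11}{6}, the running product (C = 11/6, x = 3/8) telescopes to a rising factorial.
Consecutive-term ratio: r(k) = \frac{3}{8} * (k-\frac{6}{5}) (k-\frac{1}{4}) / [(k-\frac{2}{7}) (k+1)] - rational in k, leading ratio \frac{3}{8}; with t_0 = \frac{11}{6}, classification follows.


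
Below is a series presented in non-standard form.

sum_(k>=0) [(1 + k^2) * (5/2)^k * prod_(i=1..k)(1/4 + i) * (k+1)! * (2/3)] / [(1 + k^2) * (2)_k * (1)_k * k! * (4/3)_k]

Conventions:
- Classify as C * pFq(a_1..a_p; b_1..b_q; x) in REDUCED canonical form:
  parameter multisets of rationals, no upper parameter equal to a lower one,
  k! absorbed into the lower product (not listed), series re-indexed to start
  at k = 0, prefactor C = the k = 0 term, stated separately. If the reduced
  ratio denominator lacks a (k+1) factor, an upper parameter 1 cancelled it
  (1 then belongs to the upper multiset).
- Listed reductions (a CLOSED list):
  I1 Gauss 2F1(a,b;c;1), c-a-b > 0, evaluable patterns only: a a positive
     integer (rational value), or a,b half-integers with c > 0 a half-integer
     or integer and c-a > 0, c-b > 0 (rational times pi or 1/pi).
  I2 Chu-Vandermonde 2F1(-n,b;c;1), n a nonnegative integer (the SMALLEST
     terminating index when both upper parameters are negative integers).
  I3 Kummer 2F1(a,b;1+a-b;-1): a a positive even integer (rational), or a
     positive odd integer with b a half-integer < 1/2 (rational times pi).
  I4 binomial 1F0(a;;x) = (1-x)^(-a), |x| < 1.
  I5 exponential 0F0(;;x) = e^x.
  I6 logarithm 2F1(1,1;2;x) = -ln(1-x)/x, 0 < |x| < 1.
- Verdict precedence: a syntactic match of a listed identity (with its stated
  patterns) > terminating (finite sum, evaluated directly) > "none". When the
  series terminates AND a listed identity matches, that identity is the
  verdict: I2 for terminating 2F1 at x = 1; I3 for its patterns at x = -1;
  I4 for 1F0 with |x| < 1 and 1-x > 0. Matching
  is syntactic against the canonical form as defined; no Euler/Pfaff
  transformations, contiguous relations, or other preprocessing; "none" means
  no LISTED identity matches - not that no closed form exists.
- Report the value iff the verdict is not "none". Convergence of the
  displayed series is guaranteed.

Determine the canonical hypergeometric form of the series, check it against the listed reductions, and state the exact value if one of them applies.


x = 5/2 here; the reduced form reads 1F2, upper {5/4}, lower {1, 4/3}, C = 2/3. Verdict: none. Every listed pattern misses the 1F2 form at 5/2, upper {5/4}.

The tell: t_0 being 2/3, the factor k^2 + 1 cancels (top and bottom), leaving C = 2/3.
Adjacent-term ratio: r(k) = (5/2) * (k+5/4) / [(k+1) (k+4/3) (k+1)] - rational in k, leading ratio (5/2); with t_0 = 2/3, classification follows.


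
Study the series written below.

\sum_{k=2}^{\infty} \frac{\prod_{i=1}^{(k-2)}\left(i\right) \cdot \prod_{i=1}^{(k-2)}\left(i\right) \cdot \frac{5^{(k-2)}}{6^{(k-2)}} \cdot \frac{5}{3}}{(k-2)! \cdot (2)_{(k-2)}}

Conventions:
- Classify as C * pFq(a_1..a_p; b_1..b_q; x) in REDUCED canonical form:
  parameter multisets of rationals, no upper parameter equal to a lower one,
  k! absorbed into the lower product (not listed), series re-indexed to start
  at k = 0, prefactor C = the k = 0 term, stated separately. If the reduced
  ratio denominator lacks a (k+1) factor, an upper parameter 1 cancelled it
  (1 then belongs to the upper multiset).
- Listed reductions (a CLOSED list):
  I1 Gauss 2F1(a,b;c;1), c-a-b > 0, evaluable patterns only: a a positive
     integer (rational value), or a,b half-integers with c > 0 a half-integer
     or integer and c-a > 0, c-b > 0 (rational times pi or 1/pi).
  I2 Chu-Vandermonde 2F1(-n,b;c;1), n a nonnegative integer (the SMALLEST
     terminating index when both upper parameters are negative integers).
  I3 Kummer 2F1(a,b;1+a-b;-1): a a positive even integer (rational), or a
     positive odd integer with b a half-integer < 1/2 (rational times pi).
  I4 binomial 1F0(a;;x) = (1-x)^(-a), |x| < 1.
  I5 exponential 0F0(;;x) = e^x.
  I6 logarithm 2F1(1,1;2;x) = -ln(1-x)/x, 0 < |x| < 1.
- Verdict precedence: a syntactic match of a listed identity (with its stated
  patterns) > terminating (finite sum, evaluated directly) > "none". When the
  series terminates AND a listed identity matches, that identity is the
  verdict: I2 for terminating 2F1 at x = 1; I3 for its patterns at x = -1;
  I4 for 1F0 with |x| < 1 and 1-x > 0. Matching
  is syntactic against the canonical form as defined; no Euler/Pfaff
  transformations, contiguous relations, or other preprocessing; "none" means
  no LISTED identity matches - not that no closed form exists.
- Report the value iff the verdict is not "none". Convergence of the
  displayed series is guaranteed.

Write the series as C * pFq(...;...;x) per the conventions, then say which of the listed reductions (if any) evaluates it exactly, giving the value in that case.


Key step: x = \frac{5}{6} and the running product (prefactor 5/3) telescopes to a rising factorial.
Adjacent-term ratio: r(k) = \frac{5}{6} * (k+1) (k+1) / [(k+2) (k+1)] ; factor over Q: parameters, x = \frac{5}{6}, and C = \frac{5}{3}.

x = \frac{5}{6} here; the reduced form reads 2F1, upper {1, 1}, lower {2}, C = \frac{5}{3}. Verdict: this is the I6 logarithm reduction (the logarithm: parameters (1,1;2), x = \frac{5}{6}). Exact value: \left(-2\right) \cdot \ln\left(\frac{1}{6}\right).


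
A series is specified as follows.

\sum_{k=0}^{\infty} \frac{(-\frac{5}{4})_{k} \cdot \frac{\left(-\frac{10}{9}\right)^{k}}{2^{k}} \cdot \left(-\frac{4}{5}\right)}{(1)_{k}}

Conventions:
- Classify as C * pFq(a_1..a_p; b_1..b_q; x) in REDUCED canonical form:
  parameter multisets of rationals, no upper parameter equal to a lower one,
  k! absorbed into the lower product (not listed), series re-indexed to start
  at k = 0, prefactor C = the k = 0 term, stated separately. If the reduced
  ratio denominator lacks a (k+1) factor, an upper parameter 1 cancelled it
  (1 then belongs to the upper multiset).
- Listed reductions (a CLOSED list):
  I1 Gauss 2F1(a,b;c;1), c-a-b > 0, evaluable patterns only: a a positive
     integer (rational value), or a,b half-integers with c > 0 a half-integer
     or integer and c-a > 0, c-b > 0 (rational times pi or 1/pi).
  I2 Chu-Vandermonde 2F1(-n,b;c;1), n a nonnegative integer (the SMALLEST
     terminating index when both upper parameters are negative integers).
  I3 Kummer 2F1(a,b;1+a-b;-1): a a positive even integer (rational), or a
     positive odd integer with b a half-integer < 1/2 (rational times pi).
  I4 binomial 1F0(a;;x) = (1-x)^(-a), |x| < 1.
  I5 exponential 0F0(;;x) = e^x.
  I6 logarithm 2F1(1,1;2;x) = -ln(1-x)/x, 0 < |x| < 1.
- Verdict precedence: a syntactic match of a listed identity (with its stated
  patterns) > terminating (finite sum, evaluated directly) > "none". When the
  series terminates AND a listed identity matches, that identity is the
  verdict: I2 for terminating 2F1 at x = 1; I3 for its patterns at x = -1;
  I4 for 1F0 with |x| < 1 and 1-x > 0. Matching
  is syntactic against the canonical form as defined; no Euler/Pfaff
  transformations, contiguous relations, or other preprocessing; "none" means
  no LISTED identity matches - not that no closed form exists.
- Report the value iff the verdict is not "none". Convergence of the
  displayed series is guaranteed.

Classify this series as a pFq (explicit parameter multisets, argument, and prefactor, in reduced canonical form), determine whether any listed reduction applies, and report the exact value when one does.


With C = -\frac{4}{5}: the canonical form is 1F0(-\frac{5}{4}; -; -\frac{5}{9}). Verdict: this is the binomial series (I4) (the 1F0 binomial series: exponent 5/4, x = -\frac{5}{9}). Exact value: \left(-\frac{4}{5}\right) \cdot \left(\frac{14}{9}\right)^{\frac{5}{4}}.

Key observation: t_0 = -\frac{4}{5} here, and the two k-th powers (C = -4/5, x = -5/9) combine into one argument.
Consecutive-term ratio: r(k) = -\frac{5}{9} * (k-\frac{5}{4}) / [(k+1)] ; factor over Q: parameters, x = -\frac{5}{9}, and C = -\frac{4}{5}.


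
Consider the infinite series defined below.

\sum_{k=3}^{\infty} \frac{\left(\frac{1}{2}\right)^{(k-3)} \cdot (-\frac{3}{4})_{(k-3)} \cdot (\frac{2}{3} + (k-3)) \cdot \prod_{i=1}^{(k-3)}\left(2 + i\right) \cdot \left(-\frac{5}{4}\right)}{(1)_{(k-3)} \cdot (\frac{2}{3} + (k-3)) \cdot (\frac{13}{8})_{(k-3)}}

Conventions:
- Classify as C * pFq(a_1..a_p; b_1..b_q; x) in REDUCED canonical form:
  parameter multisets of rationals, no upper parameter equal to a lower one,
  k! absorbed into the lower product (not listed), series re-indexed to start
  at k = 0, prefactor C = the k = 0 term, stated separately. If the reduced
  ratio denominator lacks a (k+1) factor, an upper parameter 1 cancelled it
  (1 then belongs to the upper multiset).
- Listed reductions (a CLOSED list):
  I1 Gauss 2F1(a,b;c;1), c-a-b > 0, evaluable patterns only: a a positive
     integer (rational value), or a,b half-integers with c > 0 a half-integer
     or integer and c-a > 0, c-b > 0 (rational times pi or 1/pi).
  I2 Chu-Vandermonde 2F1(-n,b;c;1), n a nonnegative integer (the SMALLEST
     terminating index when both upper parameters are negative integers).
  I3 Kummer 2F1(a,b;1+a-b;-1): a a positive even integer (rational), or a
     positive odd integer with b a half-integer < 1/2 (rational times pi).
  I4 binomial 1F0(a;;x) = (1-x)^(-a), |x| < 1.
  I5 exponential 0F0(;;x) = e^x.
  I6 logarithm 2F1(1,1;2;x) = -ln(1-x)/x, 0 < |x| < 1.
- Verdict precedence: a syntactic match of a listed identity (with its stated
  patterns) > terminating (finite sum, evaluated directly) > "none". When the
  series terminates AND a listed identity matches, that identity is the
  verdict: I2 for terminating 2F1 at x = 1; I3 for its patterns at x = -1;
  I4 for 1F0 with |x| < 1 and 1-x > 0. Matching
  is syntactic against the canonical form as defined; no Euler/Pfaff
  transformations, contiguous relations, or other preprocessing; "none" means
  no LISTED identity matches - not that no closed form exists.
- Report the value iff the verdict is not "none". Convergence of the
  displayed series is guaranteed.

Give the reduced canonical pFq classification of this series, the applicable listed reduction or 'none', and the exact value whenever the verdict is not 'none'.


Prefactor -\frac{5}{4}, argument \frac{1}{2}: 2F1 with upper {-\frac{3}{4}, 3} over lower {\frac{13}{8}}. Verdict: none - this 2F1 at x = \frac{1}{2} matches no listed pattern, and upper {-\frac{3}{4}, 3} holds no stopper.

The tell: with t_0 = -\frac{5}{4}, (1)_k (prefactor -5/4) is k! itself.
Adjacent-term ratio: r(k) = \frac{1}{2} * (k-\frac{3}{4}) (k+3) / [(k+\frac{13}{8}) (k+1)] ; factor over Q: parameters, x = \frac{1}{2}, and C = -\frac{5}{4}.


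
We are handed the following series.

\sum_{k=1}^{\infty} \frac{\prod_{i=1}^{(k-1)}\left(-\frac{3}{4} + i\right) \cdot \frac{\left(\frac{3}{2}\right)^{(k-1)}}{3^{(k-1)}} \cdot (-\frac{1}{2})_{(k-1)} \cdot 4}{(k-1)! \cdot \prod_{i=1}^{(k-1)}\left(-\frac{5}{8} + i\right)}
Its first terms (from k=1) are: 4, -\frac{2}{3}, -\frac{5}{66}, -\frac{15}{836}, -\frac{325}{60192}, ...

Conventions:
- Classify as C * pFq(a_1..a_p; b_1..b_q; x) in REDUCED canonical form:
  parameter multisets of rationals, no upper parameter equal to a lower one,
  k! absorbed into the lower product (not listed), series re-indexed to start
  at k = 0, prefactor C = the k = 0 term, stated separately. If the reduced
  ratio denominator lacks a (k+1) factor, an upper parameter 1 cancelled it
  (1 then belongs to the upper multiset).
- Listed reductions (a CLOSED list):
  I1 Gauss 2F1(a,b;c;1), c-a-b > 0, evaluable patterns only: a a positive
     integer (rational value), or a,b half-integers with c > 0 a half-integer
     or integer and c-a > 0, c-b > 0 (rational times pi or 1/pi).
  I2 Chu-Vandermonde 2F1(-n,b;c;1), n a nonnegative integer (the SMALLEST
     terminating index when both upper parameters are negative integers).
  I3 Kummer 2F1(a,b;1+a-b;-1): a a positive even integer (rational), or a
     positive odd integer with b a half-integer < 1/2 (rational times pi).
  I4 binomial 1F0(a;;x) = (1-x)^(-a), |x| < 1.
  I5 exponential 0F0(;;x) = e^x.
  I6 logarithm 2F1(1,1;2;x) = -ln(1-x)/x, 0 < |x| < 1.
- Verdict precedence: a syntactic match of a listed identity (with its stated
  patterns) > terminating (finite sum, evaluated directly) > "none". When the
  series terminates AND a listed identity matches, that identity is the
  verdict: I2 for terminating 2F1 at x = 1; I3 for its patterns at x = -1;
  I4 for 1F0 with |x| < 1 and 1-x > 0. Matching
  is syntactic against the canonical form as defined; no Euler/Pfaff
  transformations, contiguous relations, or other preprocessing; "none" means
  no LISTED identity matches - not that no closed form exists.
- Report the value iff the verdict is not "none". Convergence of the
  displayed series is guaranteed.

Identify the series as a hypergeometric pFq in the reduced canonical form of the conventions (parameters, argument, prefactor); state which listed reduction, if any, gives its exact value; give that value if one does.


The series (x = \frac{1}{2}) is 2F1: upper {-\frac{1}{2}, \frac{1}{4}}, lower {\frac{3}{8}}, prefactor 4. Verdict: none. Every listed pattern misses the 2F1 form at \frac{1}{2}, upper {-\frac{1}{2}, \frac{1}{4}}.

First insight: with t_0 = 4, the running product (prefactor 4) telescopes to a rising factorial.
Term ratio: r(k) = \frac{1}{2} * (k-\frac{1}{2}) (k+\frac{1}{4}) / [(k+\frac{3}{8}) (k+1)] - rational in k. x = \frac{1}{2}; t_0 = 4; negate the roots.


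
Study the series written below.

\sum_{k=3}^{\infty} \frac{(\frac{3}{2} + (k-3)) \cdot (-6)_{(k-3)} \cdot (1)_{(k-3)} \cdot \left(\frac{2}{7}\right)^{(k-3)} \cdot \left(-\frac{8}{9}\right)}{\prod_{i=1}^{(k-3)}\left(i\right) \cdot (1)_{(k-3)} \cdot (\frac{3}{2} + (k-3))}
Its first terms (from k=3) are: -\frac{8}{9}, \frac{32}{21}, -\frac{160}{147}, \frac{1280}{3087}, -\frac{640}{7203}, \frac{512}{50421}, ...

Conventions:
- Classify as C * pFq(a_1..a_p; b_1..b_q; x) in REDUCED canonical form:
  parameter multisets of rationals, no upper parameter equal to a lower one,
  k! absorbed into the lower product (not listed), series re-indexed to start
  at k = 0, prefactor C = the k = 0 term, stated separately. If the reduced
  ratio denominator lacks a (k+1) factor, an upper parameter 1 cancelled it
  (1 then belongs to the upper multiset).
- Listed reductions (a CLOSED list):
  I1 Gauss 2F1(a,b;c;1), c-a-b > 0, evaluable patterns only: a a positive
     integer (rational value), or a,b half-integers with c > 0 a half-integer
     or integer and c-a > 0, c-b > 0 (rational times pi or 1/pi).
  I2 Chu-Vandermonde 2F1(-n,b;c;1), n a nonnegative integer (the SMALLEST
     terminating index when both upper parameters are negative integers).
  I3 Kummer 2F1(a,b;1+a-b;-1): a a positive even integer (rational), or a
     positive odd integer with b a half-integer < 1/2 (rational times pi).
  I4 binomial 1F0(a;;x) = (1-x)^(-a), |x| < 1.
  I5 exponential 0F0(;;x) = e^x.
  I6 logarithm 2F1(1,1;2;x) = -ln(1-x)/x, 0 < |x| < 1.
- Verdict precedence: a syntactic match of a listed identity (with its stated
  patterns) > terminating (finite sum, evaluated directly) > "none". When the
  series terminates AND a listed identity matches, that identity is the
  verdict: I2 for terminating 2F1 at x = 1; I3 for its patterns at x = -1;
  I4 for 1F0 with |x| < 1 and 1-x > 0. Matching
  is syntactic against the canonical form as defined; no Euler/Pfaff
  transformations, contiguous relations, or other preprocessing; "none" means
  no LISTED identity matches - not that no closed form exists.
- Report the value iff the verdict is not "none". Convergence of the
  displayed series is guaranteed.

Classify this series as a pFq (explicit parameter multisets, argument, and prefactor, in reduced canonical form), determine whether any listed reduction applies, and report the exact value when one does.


Reduced: x = \frac{2}{7}, 1F0, upper = {-6}, lower = {-}, C = -\frac{8}{9}. Verdict: binomial (I4) fires (the 1F0 binomial series: exponent 6, x = \frac{2}{7}). Exact value: -\frac{125000}{1058841}.

Structural cue: t_0 = -\frac{8}{9} here, and (1)_k (C = -8/9) is k! itself.
Step ratio: r(k) = \frac{2}{7} * (k-6) / [(k+1)] - rational in k, leading ratio \frac{2}{7}; with t_0 = -\frac{8}{9}, classification follows.


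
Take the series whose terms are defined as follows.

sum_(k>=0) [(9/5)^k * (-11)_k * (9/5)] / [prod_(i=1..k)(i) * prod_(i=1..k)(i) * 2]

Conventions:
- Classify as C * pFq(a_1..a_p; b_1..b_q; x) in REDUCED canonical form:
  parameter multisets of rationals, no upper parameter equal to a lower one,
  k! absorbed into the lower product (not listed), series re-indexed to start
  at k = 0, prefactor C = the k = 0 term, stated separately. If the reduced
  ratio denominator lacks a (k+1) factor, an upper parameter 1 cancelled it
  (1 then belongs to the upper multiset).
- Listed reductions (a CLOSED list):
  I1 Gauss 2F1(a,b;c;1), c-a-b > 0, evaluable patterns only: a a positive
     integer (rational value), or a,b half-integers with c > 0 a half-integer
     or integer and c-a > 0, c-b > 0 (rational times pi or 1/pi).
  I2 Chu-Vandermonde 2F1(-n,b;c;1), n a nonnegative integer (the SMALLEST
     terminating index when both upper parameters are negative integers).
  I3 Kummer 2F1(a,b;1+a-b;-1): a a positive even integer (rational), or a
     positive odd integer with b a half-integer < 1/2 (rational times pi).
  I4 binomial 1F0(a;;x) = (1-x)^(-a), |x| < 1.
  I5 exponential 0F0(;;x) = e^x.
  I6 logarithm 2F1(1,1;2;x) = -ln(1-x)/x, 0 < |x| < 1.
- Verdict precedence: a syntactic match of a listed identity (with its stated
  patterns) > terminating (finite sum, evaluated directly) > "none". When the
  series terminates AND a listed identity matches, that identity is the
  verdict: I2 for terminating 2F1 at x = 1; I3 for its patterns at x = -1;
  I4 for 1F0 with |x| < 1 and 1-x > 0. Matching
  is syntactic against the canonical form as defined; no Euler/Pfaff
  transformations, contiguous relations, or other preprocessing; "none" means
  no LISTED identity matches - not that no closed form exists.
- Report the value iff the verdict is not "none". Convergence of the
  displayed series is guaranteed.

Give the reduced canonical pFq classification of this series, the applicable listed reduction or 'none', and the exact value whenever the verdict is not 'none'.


This is 9/10 * 1F1(-11; 1; 9/5) in reduced canonical form. Verdict: terminating - upper parameter -11 makes this a finite sum (last index 11), evaluated exactly. Its exact value is -3363129729441/15039062500000.

Key step: from the first term 9/10: the lower running product (C = 9/10, x = 9/5) is a rising factorial.
Ratio: r(k) = (9/5) * (k-11) / [(k+1) (k+1)] - rational in k. x = (9/5); t_0 = 9/10; negate the roots.


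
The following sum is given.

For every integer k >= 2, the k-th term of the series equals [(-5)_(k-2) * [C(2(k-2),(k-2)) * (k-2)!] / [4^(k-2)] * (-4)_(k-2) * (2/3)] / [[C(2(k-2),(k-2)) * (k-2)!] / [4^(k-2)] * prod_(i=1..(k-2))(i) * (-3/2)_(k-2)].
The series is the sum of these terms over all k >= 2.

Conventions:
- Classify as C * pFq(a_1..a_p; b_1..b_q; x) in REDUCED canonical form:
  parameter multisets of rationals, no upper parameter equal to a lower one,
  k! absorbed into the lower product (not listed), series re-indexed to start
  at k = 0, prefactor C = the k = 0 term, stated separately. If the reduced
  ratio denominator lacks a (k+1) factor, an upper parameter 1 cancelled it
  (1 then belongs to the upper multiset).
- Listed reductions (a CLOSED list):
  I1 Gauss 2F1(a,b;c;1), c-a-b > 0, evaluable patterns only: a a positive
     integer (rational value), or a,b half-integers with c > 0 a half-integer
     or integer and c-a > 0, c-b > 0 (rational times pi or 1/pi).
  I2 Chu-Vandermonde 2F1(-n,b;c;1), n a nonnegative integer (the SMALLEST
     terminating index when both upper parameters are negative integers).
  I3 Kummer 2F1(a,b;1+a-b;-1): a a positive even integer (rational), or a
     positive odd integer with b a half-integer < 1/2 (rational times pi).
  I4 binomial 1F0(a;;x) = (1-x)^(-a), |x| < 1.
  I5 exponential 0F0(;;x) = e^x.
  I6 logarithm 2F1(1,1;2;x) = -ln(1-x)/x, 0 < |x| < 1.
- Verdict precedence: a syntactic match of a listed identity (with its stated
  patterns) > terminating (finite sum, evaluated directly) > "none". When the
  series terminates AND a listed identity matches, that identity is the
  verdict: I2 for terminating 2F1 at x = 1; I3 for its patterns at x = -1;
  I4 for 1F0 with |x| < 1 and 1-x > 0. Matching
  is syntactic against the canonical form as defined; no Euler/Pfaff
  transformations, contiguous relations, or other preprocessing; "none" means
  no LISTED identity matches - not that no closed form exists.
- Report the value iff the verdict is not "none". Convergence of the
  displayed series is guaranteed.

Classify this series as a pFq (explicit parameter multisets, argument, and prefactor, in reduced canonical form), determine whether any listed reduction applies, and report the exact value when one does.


Classification (C = 2/3): 2F1 with upper {-5, -4}, lower {-3/2}, argument x = 1. Verdict: the Chu-Vandermonde identity I2 applies (terminating 2F1 at x = 1 with n = 4, b = -5, c = -3/2). Value: 2002/3.

The tell: from the first term 2/3: the parameter 1/2 appears in both the upper and lower lists and cancels.
Consecutive-term ratio: r(k) = 1 * (k-5) (k-4) / [(k-3/2) (k+1)] - poly over poly, x = 1 from leading terms; C = 2/3 at k = 0.


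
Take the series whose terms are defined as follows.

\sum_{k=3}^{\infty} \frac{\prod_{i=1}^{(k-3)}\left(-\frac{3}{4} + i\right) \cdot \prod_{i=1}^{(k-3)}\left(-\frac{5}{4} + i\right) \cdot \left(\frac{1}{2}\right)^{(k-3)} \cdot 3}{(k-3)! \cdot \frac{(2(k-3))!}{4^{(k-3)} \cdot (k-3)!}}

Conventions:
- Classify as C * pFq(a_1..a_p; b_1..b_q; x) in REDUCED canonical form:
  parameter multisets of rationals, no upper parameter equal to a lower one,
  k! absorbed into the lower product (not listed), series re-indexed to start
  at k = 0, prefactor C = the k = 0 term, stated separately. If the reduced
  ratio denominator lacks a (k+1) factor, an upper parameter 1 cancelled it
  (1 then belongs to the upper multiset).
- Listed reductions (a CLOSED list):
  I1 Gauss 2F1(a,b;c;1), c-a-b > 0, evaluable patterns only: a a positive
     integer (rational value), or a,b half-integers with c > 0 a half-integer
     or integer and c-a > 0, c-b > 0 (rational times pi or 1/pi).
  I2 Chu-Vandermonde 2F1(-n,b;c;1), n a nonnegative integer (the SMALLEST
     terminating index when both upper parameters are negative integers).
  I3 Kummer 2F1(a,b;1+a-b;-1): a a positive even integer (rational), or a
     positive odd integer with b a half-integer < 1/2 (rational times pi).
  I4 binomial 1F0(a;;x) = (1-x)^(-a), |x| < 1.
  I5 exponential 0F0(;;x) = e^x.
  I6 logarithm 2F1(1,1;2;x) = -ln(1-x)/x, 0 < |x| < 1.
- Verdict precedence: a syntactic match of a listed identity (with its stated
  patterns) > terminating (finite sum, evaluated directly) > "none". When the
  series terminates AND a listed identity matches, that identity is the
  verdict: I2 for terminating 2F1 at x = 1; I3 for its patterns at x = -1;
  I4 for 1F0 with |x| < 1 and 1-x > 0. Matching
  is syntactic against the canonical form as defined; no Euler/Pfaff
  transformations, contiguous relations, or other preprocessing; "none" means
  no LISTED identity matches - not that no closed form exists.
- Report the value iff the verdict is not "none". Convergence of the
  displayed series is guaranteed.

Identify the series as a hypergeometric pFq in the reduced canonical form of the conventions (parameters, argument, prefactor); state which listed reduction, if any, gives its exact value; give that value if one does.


Key observation: x = \frac{1}{2} and the running product (prefactor 3) telescopes to a rising factorial.
Term ratio: r(k) = \frac{1}{2} * (k-\frac{1}{4}) (k+\frac{1}{4}) / [(k+\frac{1}{2}) (k+1)] - rational in k, leading ratio \frac{1}{2}; with t_0 = 3, classification follows.

Canonical form: C = 3 times 2F1 with upper {-\frac{1}{4}, \frac{1}{4}}, lower {\frac{1}{2}}, x = \frac{1}{2}. Verdict: none (x = \frac{1}{2}): each listed identity misses the multisets {-\frac{1}{4}, \frac{1}{4}} ; {\frac{1}{2}}.


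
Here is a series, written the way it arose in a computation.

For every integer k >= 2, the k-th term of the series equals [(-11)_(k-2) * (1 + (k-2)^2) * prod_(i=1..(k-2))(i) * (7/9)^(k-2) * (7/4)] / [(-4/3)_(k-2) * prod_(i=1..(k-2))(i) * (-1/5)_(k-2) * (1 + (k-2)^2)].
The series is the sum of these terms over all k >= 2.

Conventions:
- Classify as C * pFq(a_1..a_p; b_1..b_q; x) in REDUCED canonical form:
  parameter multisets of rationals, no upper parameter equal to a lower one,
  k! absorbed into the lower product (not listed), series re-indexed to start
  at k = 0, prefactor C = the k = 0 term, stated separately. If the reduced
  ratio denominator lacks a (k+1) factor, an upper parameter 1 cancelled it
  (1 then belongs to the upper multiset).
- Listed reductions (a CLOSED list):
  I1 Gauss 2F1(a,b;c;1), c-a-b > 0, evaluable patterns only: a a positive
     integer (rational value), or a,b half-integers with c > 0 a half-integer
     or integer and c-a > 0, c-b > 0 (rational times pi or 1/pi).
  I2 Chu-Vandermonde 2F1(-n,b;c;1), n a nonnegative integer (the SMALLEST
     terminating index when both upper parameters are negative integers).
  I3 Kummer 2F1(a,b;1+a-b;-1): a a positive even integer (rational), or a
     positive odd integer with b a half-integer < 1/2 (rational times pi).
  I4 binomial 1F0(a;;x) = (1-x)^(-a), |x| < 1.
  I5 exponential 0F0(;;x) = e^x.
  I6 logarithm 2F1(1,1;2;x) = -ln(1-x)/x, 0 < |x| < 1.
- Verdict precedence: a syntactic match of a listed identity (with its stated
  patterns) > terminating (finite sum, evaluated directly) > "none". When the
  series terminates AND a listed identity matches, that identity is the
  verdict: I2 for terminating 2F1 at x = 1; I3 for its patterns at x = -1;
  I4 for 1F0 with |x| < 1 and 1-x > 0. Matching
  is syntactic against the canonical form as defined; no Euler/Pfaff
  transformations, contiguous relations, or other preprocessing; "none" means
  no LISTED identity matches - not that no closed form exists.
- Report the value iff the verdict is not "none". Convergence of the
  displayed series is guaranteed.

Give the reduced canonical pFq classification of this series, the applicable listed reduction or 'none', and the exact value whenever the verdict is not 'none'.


Structural cue: x = (7/9) and the running product (C = 7/4, x = 7/9) telescopes to a rising factorial.
Term ratio: r(k) = (7/9) * (k-11) (k+1) / [(k-4/3) (k-1/5) (k+1)] - rational; roots negated = parameters, x = (7/9), C = 7/4.

This is 7/4 * 2F2(-11, 1; -4/3, -1/5; 7/9) in reduced canonical form. Verdict: terminating - the sum ends at index 11 because -11 is a negative integer; exact evaluation follows. Its exact value is 3884381698530634803761/9880533908796874752.


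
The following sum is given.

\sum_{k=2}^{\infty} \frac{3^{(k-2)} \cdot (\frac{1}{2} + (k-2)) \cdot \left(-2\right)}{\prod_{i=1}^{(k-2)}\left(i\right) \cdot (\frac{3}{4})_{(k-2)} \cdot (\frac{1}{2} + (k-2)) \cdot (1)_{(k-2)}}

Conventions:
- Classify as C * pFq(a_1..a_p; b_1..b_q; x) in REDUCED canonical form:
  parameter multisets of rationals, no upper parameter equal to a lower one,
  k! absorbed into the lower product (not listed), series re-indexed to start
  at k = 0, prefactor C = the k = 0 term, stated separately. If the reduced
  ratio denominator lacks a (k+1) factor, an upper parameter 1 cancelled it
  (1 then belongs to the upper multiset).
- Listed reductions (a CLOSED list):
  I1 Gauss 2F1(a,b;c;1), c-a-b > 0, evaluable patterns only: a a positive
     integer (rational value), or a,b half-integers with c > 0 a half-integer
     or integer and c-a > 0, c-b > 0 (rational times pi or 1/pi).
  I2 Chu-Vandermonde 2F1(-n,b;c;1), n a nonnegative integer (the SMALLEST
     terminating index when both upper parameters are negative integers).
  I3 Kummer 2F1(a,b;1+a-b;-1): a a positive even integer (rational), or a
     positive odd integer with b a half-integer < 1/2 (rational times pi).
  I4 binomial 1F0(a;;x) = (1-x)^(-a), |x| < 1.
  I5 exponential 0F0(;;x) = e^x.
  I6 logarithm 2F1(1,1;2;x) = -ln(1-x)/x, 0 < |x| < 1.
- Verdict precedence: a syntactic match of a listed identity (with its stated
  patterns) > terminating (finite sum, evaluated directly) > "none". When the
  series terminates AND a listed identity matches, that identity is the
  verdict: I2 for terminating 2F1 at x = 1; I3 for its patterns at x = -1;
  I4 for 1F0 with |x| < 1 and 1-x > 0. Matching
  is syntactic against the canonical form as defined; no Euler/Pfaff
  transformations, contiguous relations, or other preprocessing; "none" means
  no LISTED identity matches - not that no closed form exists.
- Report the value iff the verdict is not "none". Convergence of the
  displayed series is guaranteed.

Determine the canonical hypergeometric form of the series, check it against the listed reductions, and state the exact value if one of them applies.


Prefactor -2, argument 3: 0F2 with upper {-} over lower {\frac{3}{4}, 1}. Verdict: no listed reduction: x = 3 and upper {-} fail every I1-I6 pattern.

Key step: t_0 = -2 here, and the product of the first k integers (prefactor -2) is k!.
Step ratio: r(k) = 3 * 1 / [(k+\frac{3}{4}) (k+1) (k+1)] - rational; roots negated = parameters, x = 3, C = -2.


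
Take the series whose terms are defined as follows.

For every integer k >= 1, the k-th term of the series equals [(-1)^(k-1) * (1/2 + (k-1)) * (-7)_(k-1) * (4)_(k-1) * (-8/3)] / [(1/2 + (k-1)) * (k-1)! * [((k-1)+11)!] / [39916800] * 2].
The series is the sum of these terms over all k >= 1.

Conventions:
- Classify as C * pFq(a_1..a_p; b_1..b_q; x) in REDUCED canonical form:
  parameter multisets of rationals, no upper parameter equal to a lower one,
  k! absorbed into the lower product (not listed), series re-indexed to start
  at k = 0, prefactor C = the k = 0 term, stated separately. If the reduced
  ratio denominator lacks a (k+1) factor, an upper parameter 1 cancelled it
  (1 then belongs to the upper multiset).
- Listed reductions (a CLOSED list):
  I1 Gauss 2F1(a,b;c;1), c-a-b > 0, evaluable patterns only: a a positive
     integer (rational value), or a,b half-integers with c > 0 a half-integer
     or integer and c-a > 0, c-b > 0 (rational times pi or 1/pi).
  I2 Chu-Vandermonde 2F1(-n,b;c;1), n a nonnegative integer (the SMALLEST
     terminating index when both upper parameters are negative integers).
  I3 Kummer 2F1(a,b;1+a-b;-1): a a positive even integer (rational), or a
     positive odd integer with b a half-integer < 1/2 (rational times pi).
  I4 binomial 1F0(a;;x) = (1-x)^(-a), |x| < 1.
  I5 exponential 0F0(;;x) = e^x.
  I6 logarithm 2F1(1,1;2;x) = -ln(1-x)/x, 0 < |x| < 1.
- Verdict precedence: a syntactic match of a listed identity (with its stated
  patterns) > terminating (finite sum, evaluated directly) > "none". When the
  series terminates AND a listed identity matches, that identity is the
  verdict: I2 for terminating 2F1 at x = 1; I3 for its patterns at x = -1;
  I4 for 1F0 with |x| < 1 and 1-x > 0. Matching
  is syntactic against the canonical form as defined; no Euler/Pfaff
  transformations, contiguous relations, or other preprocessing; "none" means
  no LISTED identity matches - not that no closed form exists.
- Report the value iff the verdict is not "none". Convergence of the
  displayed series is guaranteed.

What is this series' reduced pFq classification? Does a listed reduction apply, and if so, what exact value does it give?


At argument -1: a 2F1 with upper {-7, 4}, lower {12}, scaled by C = -4/3. Verdict: this is the Kummer evaluation I3 (x = -1; c = 12 equals 1+a-b for upper {-7, 4}: listed pattern). Its exact value is -110/9.

Key step: t_0 = -4/3 here, and the constant factors (prefactor -4/3) combine into one prefactor.
Term ratio: r(k) = (-1) * (k-7) (k+4) / [(k+12) (k+1)] ; factor over Q: parameters, x = (-1), and C = -4/3.


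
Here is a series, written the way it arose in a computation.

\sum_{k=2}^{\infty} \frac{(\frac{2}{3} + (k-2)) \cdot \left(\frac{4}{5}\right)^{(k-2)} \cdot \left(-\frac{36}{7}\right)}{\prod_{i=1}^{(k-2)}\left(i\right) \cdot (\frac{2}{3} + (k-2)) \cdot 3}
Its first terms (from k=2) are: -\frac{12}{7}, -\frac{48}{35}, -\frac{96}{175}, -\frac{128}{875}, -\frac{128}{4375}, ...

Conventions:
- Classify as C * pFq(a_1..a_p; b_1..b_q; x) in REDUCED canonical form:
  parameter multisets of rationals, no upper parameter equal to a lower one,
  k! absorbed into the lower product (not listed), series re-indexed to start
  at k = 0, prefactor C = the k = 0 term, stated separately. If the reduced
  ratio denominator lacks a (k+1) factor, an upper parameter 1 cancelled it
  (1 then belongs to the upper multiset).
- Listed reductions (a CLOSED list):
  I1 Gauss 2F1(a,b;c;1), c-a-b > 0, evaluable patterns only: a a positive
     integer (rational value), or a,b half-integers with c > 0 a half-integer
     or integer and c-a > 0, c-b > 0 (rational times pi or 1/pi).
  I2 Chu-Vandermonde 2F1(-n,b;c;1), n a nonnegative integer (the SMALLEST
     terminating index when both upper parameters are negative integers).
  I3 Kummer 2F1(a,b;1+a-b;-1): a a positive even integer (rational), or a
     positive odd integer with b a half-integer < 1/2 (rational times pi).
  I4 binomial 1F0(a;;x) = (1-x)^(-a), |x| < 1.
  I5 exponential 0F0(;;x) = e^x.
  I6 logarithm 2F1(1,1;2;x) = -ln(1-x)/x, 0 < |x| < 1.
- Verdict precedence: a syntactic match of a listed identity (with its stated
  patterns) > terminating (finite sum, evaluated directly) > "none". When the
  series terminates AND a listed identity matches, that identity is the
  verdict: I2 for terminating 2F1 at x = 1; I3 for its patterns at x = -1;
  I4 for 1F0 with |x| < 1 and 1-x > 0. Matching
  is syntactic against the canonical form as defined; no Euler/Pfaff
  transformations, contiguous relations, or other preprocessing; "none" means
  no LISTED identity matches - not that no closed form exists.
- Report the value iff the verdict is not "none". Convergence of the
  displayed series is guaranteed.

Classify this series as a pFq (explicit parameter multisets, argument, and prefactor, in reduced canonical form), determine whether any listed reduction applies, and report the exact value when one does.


Prefactor -\frac{12}{7}, argument \frac{4}{5}: 0F0 with upper {-} over lower {-}. Verdict (x = \frac{4}{5}): exponential (I5) applies (the 0F0 exponential series at x = \frac{4}{5}). Sum: \left(-\frac{12}{7}\right) \cdot e^{\frac{4}{5}}.

Key observation: x = \frac{4}{5} and the constant factors (C = -12/7) combine into one prefactor.
Term ratio: r(k) = \frac{4}{5} * 1 / [(k+1)] - rational in k, leading ratio \frac{4}{5}; with t_0 = -\frac{12}{7}, classification follows.


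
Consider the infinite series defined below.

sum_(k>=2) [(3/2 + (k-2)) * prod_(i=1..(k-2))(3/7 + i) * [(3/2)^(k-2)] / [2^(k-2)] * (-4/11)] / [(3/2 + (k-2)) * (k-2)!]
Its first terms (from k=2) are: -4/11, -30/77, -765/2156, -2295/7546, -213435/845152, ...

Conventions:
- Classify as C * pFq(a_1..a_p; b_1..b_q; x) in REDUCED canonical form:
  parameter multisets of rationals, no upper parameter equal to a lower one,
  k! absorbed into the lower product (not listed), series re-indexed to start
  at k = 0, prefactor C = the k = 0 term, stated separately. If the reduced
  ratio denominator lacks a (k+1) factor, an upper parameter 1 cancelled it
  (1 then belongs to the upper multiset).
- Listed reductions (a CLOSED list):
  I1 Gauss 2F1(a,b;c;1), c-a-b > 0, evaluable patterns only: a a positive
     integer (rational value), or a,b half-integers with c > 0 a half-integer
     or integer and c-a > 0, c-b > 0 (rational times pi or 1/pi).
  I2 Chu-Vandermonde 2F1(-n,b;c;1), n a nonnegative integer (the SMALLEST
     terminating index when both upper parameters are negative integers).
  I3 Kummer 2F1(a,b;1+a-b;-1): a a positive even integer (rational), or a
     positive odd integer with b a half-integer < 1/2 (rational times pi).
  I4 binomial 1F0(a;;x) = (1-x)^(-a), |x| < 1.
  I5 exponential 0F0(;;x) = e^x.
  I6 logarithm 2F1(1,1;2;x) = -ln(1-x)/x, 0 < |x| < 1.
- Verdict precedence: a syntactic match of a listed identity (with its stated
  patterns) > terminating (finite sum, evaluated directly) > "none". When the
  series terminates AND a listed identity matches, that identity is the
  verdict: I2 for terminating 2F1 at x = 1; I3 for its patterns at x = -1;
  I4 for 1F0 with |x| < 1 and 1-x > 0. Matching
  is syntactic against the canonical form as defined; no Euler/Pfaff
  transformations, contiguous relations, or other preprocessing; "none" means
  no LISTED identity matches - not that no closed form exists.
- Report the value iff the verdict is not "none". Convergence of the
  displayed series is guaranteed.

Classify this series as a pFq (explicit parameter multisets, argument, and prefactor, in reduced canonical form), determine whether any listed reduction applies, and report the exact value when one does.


Classification (C = -4/11): 1F0 with upper {10/7}, lower {-}, argument x = 3/4. Verdict at x = 3/4: the I4 binomial reduction matches (the 1F0 binomial series: exponent -10/7, x = 3/4). Its exact value is (-4/11) * (1/4)^(-10/7).

Structural cue: t_0 = -4/11 here, and the two k-th powers (prefactor -4/11) combine into one argument.
Step ratio: r(k) = (3/4) * (k+10/7) / [(k+1)] - rational in k, leading ratio (3/4); with t_0 = -4/11, classification follows.
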